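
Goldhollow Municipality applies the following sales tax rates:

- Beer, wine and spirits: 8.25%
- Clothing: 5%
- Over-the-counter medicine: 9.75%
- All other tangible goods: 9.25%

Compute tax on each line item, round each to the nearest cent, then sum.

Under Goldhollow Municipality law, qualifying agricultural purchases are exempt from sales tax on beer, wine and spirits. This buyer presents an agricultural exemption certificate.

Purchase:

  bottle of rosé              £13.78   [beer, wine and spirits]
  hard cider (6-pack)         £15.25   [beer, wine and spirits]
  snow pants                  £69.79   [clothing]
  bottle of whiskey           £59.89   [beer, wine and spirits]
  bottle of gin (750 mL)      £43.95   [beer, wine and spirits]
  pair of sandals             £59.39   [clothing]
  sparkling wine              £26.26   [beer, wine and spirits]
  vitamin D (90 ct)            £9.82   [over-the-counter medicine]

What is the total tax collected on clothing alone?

Snow pants £69.79: clothing → 5% → £3.49
Pair of sandals £59.39: clothing → 5% → £2.97
Tax on clothing = £3.49 + £2.97 = £6.46

£6.46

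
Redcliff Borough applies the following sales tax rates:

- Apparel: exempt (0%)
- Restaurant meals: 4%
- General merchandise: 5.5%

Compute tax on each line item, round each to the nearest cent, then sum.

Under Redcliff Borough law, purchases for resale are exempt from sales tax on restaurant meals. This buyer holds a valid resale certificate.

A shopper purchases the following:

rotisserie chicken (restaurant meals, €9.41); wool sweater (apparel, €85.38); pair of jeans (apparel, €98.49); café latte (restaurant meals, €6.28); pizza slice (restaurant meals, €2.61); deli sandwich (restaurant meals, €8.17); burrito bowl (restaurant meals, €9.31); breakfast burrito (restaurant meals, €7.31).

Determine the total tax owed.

€0.00

Rotisserie chicken €9.41: restaurant meals, buyer-exempt → 0% → €0.00
Wool sweater €85.38: apparel → 0% → €0.00
Pair of jeans €98.49: apparel → 0% → €0.00
Café latte €6.28: restaurant meals, buyer-exempt → 0% → €0.00
Pizza slice €2.61: restaurant meals, buyer-exempt → 0% → €0.00
Deli sandwich €8.17: restaurant meals, buyer-exempt → 0% → €0.00
Burrito bowl €9.31: restaurant meals, buyer-exempt → 0% → €0.00
Breakfast burrito €7.31: restaurant meals, buyer-exempt → 0% → €0.00
Total tax = €0.00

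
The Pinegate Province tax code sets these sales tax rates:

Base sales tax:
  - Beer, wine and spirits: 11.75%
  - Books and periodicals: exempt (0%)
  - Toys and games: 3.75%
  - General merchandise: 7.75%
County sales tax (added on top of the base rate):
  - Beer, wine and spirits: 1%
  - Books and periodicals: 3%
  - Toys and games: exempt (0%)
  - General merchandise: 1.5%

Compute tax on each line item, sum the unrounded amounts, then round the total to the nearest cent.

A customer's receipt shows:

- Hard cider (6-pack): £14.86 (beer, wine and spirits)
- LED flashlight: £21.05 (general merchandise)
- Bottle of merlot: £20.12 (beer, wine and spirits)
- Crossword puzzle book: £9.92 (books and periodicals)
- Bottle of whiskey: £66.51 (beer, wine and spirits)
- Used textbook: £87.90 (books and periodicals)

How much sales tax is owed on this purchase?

£17.82

Hard cider (6-pack) £14.86: beer, wine and spirits → 11.75% + 1% county = 12.75% → £1.89465
LED flashlight £21.05: general merchandise → 7.75% + 1.5% county = 9.25% → £1.947125
Bottle of merlot £20.12: beer, wine and spirits → 11.75% + 1% county = 12.75% → £2.5653
Crossword puzzle book £9.92: books and periodicals → 0% + 3% county = 3% → £0.2976
Bottle of whiskey £66.51: beer, wine and spirits → 11.75% + 1% county = 12.75% → £8.480025
Used textbook £87.90: books and periodicals → 0% + 3% county = 3% → £2.637
Unrounded tax sum = £17.8217 → £17.82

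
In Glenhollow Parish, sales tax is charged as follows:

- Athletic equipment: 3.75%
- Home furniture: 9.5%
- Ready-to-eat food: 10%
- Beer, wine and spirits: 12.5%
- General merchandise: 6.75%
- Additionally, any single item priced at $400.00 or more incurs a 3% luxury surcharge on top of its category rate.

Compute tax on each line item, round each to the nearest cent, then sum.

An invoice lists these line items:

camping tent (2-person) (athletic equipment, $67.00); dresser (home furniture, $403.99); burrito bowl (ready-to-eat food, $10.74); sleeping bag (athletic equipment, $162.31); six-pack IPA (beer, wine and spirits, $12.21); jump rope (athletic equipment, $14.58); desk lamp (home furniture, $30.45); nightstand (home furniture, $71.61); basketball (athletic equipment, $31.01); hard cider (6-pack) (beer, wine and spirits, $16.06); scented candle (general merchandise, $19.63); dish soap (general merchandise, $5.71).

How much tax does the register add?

Camping tent (2-person) $67.00: athletic equipment → 3.75% → $2.51
Dresser $403.99: home furniture → 9.5% + 3% surcharge = 12.5% → $50.50
Burrito bowl $10.74: ready-to-eat food → 10% → $1.07
Sleeping bag $162.31: athletic equipment → 3.75% → $6.09
Six-pack IPA $12.21: beer, wine and spirits → 12.5% → $1.53
Jump rope $14.58: athletic equipment → 3.75% → $0.55
Desk lamp $30.45: home furniture → 9.5% → $2.89
Nightstand $71.61: home furniture → 9.5% → $6.80
Basketball $31.01: athletic equipment → 3.75% → $1.16
Hard cider (6-pack) $16.06: beer, wine and spirits → 12.5% → $2.01
Scented candle $19.63: general merchandise → 6.75% → $1.33
Dish soap $5.71: general merchandise → 6.75% → $0.39
Total tax = $2.51 + $50.50 + $1.07 + $6.09 + $1.53 + $0.55 + $2.89 + $6.80 + $1.16 + $2.01 + $1.33 + $0.39 = $76.83

$76.83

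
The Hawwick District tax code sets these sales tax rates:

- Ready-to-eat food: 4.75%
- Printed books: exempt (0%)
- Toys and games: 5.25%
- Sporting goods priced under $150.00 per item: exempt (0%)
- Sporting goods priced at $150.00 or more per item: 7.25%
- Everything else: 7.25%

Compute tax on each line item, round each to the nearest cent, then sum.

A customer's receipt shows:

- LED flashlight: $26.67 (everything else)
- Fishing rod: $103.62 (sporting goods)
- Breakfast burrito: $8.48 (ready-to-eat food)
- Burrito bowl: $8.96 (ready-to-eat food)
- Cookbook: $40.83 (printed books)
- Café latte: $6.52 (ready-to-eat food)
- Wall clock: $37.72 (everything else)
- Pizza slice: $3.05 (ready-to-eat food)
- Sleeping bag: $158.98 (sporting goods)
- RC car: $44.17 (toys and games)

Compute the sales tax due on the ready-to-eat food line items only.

Breakfast burrito $8.48: ready-to-eat food → 4.75% → $0.40
Burrito bowl $8.96: ready-to-eat food → 4.75% → $0.43
Café latte $6.52: ready-to-eat food → 4.75% → $0.31
Pizza slice $3.05: ready-to-eat food → 4.75% → $0.14
Tax on ready-to-eat food = $0.40 + $0.43 + $0.31 + $0.14 = $1.28

$1.28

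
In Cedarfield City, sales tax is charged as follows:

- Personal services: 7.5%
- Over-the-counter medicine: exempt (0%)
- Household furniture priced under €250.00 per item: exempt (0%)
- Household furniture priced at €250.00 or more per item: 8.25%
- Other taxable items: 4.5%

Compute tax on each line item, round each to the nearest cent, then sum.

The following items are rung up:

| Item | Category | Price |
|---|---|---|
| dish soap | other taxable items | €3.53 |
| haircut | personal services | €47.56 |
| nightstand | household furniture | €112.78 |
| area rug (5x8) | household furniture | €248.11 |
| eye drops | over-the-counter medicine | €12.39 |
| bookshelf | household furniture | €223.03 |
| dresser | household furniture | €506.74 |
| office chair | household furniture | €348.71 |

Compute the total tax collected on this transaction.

Dish soap €3.53: other taxable items → 4.5% → €0.16
Haircut €47.56: personal services → 7.5% → €3.57
Nightstand €112.78: household furniture, under €250.00 → 0% → €0.00
Area rug (5x8) €248.11: household furniture, under €250.00 → 0% → €0.00
Eye drops €12.39: over-the-counter medicine → 0% → €0.00
Bookshelf €223.03: household furniture, under €250.00 → 0% → €0.00
Dresser €506.74: household furniture, €250.00 or more → 8.25% → €41.81
Office chair €348.71: household furniture, €250.00 or more → 8.25% → €28.77
Total tax = €0.16 + €3.57 + €41.81 + €28.77 = €74.31

€74.31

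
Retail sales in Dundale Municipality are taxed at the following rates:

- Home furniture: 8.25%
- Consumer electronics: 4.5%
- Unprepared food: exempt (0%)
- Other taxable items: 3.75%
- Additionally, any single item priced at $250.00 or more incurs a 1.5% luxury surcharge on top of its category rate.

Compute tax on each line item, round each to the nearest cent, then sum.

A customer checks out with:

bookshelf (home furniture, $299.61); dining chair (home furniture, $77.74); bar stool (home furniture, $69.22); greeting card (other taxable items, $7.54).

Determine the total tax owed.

$41.61

Bookshelf $299.61: home furniture → 8.25% + 1.5% surcharge = 9.75% → $29.21
Dining chair $77.74: home furniture → 8.25% → $6.41
Bar stool $69.22: home furniture → 8.25% → $5.71
Greeting card $7.54: other taxable items → 3.75% → $0.28
Total tax = $29.21 + $6.41 + $5.71 + $0.28 = $41.61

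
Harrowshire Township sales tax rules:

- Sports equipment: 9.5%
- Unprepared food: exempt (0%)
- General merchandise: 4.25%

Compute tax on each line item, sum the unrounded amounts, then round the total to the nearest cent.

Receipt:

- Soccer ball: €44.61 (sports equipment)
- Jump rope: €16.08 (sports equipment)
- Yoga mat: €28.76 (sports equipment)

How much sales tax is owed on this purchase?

€8.50

Soccer ball €44.61: sports equipment → 9.5% → €4.23795
Jump rope €16.08: sports equipment → 9.5% → €1.5276
Yoga mat €28.76: sports equipment → 9.5% → €2.7322
Unrounded tax sum = €8.49775 → €8.50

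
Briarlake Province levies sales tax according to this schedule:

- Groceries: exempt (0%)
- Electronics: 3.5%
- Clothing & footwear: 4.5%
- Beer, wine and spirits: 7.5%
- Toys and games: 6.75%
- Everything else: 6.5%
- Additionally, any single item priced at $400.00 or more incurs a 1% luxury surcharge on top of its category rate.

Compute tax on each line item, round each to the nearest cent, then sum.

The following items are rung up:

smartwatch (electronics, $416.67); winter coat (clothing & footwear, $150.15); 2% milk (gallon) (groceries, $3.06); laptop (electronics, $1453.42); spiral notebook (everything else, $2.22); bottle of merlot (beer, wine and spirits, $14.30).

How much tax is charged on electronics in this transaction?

$84.15

Smartwatch $416.67: electronics → 3.5% + 1% surcharge = 4.5% → $18.75
Laptop $1453.42: electronics → 3.5% + 1% surcharge = 4.5% → $65.40
Tax on electronics = $18.75 + $65.40 = $84.15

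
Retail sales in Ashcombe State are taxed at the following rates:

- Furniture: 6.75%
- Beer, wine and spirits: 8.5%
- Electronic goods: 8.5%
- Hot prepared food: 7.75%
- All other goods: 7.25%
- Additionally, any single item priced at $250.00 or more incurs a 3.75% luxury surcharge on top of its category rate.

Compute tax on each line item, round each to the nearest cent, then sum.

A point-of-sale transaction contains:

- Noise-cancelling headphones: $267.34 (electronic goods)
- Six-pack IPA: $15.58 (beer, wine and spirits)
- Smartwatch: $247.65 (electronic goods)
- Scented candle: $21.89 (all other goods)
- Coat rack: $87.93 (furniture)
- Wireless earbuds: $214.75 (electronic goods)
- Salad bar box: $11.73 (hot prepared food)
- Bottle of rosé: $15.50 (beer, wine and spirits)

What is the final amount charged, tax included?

Noise-cancelling headphones $267.34: electronic goods → 8.5% + 3.75% surcharge = 12.25% → $32.75
Six-pack IPA $15.58: beer, wine and spirits → 8.5% → $1.32
Smartwatch $247.65: electronic goods → 8.5% → $21.05
Scented candle $21.89: all other goods → 7.25% → $1.59
Coat rack $87.93: furniture → 6.75% → $5.94
Wireless earbuds $214.75: electronic goods → 8.5% → $18.25
Salad bar box $11.73: hot prepared food → 7.75% → $0.91
Bottle of rosé $15.50: beer, wine and spirits → 8.5% → $1.32
Subtotal = $882.37; tax = $83.13; total due = $965.50

$965.50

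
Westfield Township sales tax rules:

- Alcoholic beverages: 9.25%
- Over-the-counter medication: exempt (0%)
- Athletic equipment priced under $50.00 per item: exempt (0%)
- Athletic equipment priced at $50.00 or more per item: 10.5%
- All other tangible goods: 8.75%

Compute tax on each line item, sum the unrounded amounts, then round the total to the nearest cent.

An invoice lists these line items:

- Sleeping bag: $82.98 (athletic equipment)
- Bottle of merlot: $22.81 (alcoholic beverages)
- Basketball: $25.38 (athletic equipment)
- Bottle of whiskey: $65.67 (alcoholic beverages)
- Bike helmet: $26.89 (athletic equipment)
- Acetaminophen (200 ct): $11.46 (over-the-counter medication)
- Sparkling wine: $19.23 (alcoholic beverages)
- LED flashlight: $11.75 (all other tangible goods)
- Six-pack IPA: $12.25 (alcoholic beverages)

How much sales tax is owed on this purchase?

$20.84

Sleeping bag $82.98: athletic equipment, $50.00 or more → 10.5% → $8.7129
Bottle of merlot $22.81: alcoholic beverages → 9.25% → $2.109925
Basketball $25.38: athletic equipment, under $50.00 → 0% → $0.00
Bottle of whiskey $65.67: alcoholic beverages → 9.25% → $6.074475
Bike helmet $26.89: athletic equipment, under $50.00 → 0% → $0.00
Acetaminophen (200 ct) $11.46: over-the-counter medication → 0% → $0.00
Sparkling wine $19.23: alcoholic beverages → 9.25% → $1.778775
LED flashlight $11.75: all other tangible goods → 8.75% → $1.028125
Six-pack IPA $12.25: alcoholic beverages → 9.25% → $1.133125
Unrounded tax sum = $20.837325 → $20.84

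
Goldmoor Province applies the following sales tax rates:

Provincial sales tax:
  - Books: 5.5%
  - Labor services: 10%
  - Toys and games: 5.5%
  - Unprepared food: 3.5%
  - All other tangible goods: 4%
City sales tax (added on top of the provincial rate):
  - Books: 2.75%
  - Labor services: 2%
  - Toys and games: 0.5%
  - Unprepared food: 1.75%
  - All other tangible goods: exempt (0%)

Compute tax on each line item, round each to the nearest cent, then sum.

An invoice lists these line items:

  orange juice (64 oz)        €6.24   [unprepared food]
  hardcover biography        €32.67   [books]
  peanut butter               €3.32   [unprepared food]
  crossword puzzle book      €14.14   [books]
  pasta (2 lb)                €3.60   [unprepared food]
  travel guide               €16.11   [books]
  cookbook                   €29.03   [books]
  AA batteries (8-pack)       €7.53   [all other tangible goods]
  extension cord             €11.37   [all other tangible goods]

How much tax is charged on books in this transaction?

Hardcover biography €32.67: books → 5.5% + 2.75% city = 8.25% → €2.70
Crossword puzzle book €14.14: books → 5.5% + 2.75% city = 8.25% → €1.17
Travel guide €16.11: books → 5.5% + 2.75% city = 8.25% → €1.33
Cookbook €29.03: books → 5.5% + 2.75% city = 8.25% → €2.39
Tax on books = €2.70 + €1.17 + €1.33 + €2.39 = €7.59

€7.59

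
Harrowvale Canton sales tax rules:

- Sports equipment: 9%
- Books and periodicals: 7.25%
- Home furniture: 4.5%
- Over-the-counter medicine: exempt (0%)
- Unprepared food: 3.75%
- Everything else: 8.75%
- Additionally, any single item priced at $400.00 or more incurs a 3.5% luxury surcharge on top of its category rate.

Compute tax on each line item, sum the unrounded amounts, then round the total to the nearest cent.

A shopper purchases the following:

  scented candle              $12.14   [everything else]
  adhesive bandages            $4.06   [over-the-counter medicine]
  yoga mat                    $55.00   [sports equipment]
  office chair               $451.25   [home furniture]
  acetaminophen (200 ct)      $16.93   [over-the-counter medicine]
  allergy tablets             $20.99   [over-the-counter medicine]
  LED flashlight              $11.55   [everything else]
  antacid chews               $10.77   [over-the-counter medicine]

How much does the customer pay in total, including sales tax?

$625.81

Scented candle $12.14: everything else → 8.75% → $1.06225
Adhesive bandages $4.06: over-the-counter medicine → 0% → $0.00
Yoga mat $55.00: sports equipment → 9% → $4.95
Office chair $451.25: home furniture → 4.5% + 3.5% surcharge = 8% → $36.10
Acetaminophen (200 ct) $16.93: over-the-counter medicine → 0% → $0.00
Allergy tablets $20.99: over-the-counter medicine → 0% → $0.00
LED flashlight $11.55: everything else → 8.75% → $1.010625
Antacid chews $10.77: over-the-counter medicine → 0% → $0.00
Subtotal = $582.69; unrounded tax = $43.122875 → $43.12; total due = $625.81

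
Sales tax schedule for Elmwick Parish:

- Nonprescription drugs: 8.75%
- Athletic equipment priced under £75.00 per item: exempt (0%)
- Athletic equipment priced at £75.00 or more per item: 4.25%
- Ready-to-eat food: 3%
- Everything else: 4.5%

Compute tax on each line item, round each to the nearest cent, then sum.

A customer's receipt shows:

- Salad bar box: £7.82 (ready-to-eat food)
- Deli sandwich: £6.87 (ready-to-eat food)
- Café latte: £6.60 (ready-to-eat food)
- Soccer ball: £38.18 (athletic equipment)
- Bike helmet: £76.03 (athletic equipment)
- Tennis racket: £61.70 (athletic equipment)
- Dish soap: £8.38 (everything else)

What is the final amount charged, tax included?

Salad bar box £7.82: ready-to-eat food → 3% → £0.23
Deli sandwich £6.87: ready-to-eat food → 3% → £0.21
Café latte £6.60: ready-to-eat food → 3% → £0.20
Soccer ball £38.18: athletic equipment, under £75.00 → 0% → £0.00
Bike helmet £76.03: athletic equipment, £75.00 or more → 4.25% → £3.23
Tennis racket £61.70: athletic equipment, under £75.00 → 0% → £0.00
Dish soap £8.38: everything else → 4.5% → £0.38
Subtotal = £205.58; tax = £4.25; total due = £209.83

£209.83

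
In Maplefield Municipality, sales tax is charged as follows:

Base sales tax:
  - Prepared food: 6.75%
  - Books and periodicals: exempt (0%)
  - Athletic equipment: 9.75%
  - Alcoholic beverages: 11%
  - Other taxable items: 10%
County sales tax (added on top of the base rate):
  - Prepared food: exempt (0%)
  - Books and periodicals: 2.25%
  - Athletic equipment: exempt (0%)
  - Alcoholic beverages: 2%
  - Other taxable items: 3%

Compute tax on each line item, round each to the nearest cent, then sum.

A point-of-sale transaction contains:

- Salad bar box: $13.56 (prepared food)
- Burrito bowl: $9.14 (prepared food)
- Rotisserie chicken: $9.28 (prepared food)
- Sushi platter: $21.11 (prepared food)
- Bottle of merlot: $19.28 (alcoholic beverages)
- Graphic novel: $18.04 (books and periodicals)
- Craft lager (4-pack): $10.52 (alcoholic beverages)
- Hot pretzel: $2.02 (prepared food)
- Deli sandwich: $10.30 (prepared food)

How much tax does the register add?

Salad bar box $13.56: prepared food → 6.75% + 0% county = 6.75% → $0.92
Burrito bowl $9.14: prepared food → 6.75% + 0% county = 6.75% → $0.62
Rotisserie chicken $9.28: prepared food → 6.75% + 0% county = 6.75% → $0.63
Sushi platter $21.11: prepared food → 6.75% + 0% county = 6.75% → $1.42
Bottle of merlot $19.28: alcoholic beverages → 11% + 2% county = 13% → $2.51
Graphic novel $18.04: books and periodicals → 0% + 2.25% county = 2.25% → $0.41
Craft lager (4-pack) $10.52: alcoholic beverages → 11% + 2% county = 13% → $1.37
Hot pretzel $2.02: prepared food → 6.75% + 0% county = 6.75% → $0.14
Deli sandwich $10.30: prepared food → 6.75% + 0% county = 6.75% → $0.70
Total tax = $0.92 + $0.62 + $0.63 + $1.42 + $2.51 + $0.41 + $1.37 + $0.14 + $0.70 = $8.72

$8.72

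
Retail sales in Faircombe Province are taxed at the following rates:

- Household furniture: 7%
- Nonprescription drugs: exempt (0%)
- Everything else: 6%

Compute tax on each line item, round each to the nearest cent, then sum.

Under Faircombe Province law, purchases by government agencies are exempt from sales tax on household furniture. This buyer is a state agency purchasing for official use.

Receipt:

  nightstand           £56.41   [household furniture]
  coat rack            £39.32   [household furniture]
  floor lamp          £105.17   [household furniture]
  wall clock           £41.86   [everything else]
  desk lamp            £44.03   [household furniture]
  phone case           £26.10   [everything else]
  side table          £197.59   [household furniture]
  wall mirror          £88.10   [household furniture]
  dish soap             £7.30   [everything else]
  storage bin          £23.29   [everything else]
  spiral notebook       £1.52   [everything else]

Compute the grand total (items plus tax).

£636.70

Nightstand £56.41: household furniture, buyer-exempt → 0% → £0.00
Coat rack £39.32: household furniture, buyer-exempt → 0% → £0.00
Floor lamp £105.17: household furniture, buyer-exempt → 0% → £0.00
Wall clock £41.86: everything else → 6% → £2.51
Desk lamp £44.03: household furniture, buyer-exempt → 0% → £0.00
Phone case £26.10: everything else → 6% → £1.57
Side table £197.59: household furniture, buyer-exempt → 0% → £0.00
Wall mirror £88.10: household furniture, buyer-exempt → 0% → £0.00
Dish soap £7.30: everything else → 6% → £0.44
Storage bin £23.29: everything else → 6% → £1.40
Spiral notebook £1.52: everything else → 6% → £0.09
Subtotal = £630.69; tax = £6.01; total due = £636.70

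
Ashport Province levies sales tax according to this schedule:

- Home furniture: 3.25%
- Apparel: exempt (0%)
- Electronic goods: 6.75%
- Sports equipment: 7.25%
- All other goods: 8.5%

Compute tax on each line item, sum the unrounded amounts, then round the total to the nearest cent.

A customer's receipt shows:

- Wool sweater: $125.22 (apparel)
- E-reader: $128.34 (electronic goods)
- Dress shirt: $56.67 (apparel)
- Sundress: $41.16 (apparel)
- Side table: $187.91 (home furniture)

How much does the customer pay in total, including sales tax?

Wool sweater $125.22: apparel → 0% → $0.00
E-reader $128.34: electronic goods → 6.75% → $8.66295
Dress shirt $56.67: apparel → 0% → $0.00
Sundress $41.16: apparel → 0% → $0.00
Side table $187.91: home furniture → 3.25% → $6.107075
Subtotal = $539.30; unrounded tax = $14.770025 → $14.77; total due = $554.07

$554.07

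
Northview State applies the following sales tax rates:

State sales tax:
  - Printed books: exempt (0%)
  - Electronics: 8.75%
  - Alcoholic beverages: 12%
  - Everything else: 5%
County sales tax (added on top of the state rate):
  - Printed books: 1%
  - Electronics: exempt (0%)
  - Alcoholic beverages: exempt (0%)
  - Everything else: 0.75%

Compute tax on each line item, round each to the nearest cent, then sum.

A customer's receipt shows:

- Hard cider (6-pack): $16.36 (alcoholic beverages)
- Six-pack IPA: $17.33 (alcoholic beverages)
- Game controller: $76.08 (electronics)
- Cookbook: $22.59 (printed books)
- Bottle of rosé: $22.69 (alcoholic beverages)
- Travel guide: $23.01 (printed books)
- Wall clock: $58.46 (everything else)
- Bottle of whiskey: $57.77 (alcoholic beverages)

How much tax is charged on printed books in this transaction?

Cookbook $22.59: printed books → 0% + 1% county = 1% → $0.23
Travel guide $23.01: printed books → 0% + 1% county = 1% → $0.23
Tax on printed books = $0.23 + $0.23 = $0.46

$0.46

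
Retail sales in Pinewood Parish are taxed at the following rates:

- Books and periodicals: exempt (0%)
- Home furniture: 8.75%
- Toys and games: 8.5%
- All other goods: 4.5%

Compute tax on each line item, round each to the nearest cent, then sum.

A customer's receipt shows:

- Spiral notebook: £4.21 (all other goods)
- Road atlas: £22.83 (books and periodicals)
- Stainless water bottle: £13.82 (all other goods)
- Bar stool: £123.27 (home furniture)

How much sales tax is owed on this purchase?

Spiral notebook £4.21: all other goods → 4.5% → £0.19
Road atlas £22.83: books and periodicals → 0% → £0.00
Stainless water bottle £13.82: all other goods → 4.5% → £0.62
Bar stool £123.27: home furniture → 8.75% → £10.79
Total tax = £0.19 + £0.62 + £10.79 = £11.60

£11.60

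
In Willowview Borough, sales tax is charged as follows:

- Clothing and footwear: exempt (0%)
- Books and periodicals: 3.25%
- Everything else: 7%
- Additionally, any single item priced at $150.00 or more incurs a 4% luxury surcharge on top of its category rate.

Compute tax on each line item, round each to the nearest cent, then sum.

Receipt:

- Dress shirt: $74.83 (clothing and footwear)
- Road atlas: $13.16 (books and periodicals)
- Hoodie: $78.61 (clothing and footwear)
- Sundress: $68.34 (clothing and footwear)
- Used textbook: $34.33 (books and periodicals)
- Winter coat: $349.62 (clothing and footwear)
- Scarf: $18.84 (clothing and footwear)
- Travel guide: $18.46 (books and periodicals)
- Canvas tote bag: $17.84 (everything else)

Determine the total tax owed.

$17.38

Dress shirt $74.83: clothing and footwear → 0% → $0.00
Road atlas $13.16: books and periodicals → 3.25% → $0.43
Hoodie $78.61: clothing and footwear → 0% → $0.00
Sundress $68.34: clothing and footwear → 0% → $0.00
Used textbook $34.33: books and periodicals → 3.25% → $1.12
Winter coat $349.62: clothing and footwear → 0% + 4% surcharge = 4% → $13.98
Scarf $18.84: clothing and footwear → 0% → $0.00
Travel guide $18.46: books and periodicals → 3.25% → $0.60
Canvas tote bag $17.84: everything else → 7% → $1.25
Total tax = $0.43 + $1.12 + $13.98 + $0.60 + $1.25 = $17.38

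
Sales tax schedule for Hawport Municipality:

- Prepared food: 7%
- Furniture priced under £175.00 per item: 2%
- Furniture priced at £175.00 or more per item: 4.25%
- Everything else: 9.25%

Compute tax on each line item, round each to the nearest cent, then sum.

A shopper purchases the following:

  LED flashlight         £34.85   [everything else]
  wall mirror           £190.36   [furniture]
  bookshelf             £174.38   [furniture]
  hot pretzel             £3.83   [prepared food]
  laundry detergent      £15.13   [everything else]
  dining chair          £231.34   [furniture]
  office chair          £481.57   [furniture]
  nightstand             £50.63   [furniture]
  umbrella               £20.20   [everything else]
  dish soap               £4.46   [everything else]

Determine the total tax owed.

£50.06

LED flashlight £34.85: everything else → 9.25% → £3.22
Wall mirror £190.36: furniture, £175.00 or more → 4.25% → £8.09
Bookshelf £174.38: furniture, under £175.00 → 2% → £3.49
Hot pretzel £3.83: prepared food → 7% → £0.27
Laundry detergent £15.13: everything else → 9.25% → £1.40
Dining chair £231.34: furniture, £175.00 or more → 4.25% → £9.83
Office chair £481.57: furniture, £175.00 or more → 4.25% → £20.47
Nightstand £50.63: furniture, under £175.00 → 2% → £1.01
Umbrella £20.20: everything else → 9.25% → £1.87
Dish soap £4.46: everything else → 9.25% → £0.41
Total tax = £3.22 + £8.09 + £3.49 + £0.27 + £1.40 + £9.83 + £20.47 + £1.01 + £1.87 + £0.41 = £50.06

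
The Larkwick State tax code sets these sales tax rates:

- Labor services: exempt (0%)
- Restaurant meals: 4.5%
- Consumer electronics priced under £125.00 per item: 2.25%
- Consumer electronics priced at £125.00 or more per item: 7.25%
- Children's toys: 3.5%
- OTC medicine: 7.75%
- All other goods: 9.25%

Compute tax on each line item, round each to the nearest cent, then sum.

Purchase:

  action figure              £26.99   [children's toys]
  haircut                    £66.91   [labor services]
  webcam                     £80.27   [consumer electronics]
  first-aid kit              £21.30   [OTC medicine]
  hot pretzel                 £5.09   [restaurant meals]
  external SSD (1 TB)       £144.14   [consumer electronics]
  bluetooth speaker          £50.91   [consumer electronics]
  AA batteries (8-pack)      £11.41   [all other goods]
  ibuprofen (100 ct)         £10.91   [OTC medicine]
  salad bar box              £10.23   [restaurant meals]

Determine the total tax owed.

Action figure £26.99: children's toys → 3.5% → £0.94
Haircut £66.91: labor services → 0% → £0.00
Webcam £80.27: consumer electronics, under £125.00 → 2.25% → £1.81
First-aid kit £21.30: OTC medicine → 7.75% → £1.65
Hot pretzel £5.09: restaurant meals → 4.5% → £0.23
External SSD (1 TB) £144.14: consumer electronics, £125.00 or more → 7.25% → £10.45
Bluetooth speaker £50.91: consumer electronics, under £125.00 → 2.25% → £1.15
AA batteries (8-pack) £11.41: all other goods → 9.25% → £1.06
Ibuprofen (100 ct) £10.91: OTC medicine → 7.75% → £0.85
Salad bar box £10.23: restaurant meals → 4.5% → £0.46
Total tax = £0.94 + £1.81 + £1.65 + £0.23 + £10.45 + £1.15 + £1.06 + £0.85 + £0.46 = £18.60

£18.60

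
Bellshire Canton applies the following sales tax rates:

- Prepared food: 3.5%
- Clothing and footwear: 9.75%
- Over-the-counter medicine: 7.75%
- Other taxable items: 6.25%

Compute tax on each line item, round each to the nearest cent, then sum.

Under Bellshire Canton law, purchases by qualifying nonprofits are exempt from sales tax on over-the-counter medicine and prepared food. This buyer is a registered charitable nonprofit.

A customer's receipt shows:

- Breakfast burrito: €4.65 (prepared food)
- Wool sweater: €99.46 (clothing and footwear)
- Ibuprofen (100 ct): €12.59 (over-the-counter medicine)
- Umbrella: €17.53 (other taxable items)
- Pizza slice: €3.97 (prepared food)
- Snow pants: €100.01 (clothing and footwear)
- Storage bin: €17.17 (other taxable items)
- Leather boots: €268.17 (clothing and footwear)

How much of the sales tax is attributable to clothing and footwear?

€45.60

Wool sweater €99.46: clothing and footwear → 9.75% → €9.70
Snow pants €100.01: clothing and footwear → 9.75% → €9.75
Leather boots €268.17: clothing and footwear → 9.75% → €26.15
Tax on clothing and footwear = €9.70 + €9.75 + €26.15 = €45.60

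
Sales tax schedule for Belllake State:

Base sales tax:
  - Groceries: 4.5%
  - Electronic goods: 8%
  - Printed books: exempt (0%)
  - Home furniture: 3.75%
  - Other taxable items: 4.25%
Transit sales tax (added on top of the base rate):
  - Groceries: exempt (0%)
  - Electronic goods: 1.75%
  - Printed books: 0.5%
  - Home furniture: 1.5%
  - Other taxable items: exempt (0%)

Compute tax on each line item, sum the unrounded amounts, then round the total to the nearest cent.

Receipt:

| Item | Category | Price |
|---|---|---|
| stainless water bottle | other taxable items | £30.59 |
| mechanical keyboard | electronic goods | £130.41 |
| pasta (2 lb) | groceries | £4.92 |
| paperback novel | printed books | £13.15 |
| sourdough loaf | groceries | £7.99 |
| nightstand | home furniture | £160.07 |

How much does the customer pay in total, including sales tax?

£370.20

Stainless water bottle £30.59: other taxable items → 4.25% + 0% transit = 4.25% → £1.300075
Mechanical keyboard £130.41: electronic goods → 8% + 1.75% transit = 9.75% → £12.714975
Pasta (2 lb) £4.92: groceries → 4.5% + 0% transit = 4.5% → £0.2214
Paperback novel £13.15: printed books → 0% + 0.5% transit = 0.5% → £0.06575
Sourdough loaf £7.99: groceries → 4.5% + 0% transit = 4.5% → £0.35955
Nightstand £160.07: home furniture → 3.75% + 1.5% transit = 5.25% → £8.403675
Subtotal = £347.13; unrounded tax = £23.065425 → £23.07; total due = £370.20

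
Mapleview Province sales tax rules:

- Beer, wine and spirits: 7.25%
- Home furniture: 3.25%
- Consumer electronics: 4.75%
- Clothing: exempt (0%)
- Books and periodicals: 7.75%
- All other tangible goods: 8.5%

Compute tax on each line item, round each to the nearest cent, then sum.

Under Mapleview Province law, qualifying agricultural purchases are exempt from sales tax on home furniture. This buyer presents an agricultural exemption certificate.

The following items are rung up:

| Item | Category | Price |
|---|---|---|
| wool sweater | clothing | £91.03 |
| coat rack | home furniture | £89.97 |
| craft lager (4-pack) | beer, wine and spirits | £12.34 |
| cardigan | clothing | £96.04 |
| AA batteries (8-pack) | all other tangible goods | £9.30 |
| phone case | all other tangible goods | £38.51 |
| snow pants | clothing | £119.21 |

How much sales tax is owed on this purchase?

£4.95

Wool sweater £91.03: clothing → 0% → £0.00
Coat rack £89.97: home furniture, buyer-exempt → 0% → £0.00
Craft lager (4-pack) £12.34: beer, wine and spirits → 7.25% → £0.89
Cardigan £96.04: clothing → 0% → £0.00
AA batteries (8-pack) £9.30: all other tangible goods → 8.5% → £0.79
Phone case £38.51: all other tangible goods → 8.5% → £3.27
Snow pants £119.21: clothing → 0% → £0.00
Total tax = £0.89 + £0.79 + £3.27 = £4.95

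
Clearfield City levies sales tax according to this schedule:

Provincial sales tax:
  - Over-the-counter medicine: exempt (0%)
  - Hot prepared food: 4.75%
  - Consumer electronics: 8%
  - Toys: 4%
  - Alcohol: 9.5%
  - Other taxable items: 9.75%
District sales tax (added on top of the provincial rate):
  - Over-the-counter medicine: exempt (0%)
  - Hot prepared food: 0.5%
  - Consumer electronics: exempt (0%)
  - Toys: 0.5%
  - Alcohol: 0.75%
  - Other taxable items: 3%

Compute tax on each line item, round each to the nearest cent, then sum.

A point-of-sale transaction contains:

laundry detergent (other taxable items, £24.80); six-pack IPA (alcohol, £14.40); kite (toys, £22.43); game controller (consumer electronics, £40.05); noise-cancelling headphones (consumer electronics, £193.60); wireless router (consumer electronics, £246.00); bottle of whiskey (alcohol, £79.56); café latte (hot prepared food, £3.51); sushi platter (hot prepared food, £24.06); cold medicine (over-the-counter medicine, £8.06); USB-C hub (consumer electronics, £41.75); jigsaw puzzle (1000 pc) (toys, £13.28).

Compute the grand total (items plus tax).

£769.05

Laundry detergent £24.80: other taxable items → 9.75% + 3% district = 12.75% → £3.16
Six-pack IPA £14.40: alcohol → 9.5% + 0.75% district = 10.25% → £1.48
Kite £22.43: toys → 4% + 0.5% district = 4.5% → £1.01
Game controller £40.05: consumer electronics → 8% + 0% district = 8% → £3.20
Noise-cancelling headphones £193.60: consumer electronics → 8% + 0% district = 8% → £15.49
Wireless router £246.00: consumer electronics → 8% + 0% district = 8% → £19.68
Bottle of whiskey £79.56: alcohol → 9.5% + 0.75% district = 10.25% → £8.15
Café latte £3.51: hot prepared food → 4.75% + 0.5% district = 5.25% → £0.18
Sushi platter £24.06: hot prepared food → 4.75% + 0.5% district = 5.25% → £1.26
Cold medicine £8.06: over-the-counter medicine → 0% + 0% district = 0% → £0.00
USB-C hub £41.75: consumer electronics → 8% + 0% district = 8% → £3.34
Jigsaw puzzle (1000 pc) £13.28: toys → 4% + 0.5% district = 4.5% → £0.60
Subtotal = £711.50; tax = £57.55; total due = £769.05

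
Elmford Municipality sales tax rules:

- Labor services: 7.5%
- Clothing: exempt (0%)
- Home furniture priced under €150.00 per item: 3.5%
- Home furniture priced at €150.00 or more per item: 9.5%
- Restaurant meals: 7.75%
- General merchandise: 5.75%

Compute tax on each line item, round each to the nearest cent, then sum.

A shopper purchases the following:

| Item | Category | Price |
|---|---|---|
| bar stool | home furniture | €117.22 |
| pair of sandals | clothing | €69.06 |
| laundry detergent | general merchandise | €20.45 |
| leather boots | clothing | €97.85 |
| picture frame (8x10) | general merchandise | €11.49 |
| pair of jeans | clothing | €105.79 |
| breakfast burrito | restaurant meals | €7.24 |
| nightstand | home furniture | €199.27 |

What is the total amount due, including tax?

€653.80

Bar stool €117.22: home furniture, under €150.00 → 3.5% → €4.10
Pair of sandals €69.06: clothing → 0% → €0.00
Laundry detergent €20.45: general merchandise → 5.75% → €1.18
Leather boots €97.85: clothing → 0% → €0.00
Picture frame (8x10) €11.49: general merchandise → 5.75% → €0.66
Pair of jeans €105.79: clothing → 0% → €0.00
Breakfast burrito €7.24: restaurant meals → 7.75% → €0.56
Nightstand €199.27: home furniture, €150.00 or more → 9.5% → €18.93
Subtotal = €628.37; tax = €25.43; total due = €653.80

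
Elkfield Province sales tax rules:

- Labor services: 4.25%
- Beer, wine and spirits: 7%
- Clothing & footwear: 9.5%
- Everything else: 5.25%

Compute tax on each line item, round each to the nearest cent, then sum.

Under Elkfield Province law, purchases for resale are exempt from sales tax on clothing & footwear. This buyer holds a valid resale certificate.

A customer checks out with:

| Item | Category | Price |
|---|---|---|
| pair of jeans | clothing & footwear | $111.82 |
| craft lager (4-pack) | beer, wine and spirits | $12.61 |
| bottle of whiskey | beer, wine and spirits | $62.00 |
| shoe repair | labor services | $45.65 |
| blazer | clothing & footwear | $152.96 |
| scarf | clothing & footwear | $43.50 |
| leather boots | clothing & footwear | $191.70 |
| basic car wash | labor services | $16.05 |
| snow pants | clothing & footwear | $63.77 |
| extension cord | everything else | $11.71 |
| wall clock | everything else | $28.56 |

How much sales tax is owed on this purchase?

Pair of jeans $111.82: clothing & footwear, buyer-exempt → 0% → $0.00
Craft lager (4-pack) $12.61: beer, wine and spirits → 7% → $0.88
Bottle of whiskey $62.00: beer, wine and spirits → 7% → $4.34
Shoe repair $45.65: labor services → 4.25% → $1.94
Blazer $152.96: clothing & footwear, buyer-exempt → 0% → $0.00
Scarf $43.50: clothing & footwear, buyer-exempt → 0% → $0.00
Leather boots $191.70: clothing & footwear, buyer-exempt → 0% → $0.00
Basic car wash $16.05: labor services → 4.25% → $0.68
Snow pants $63.77: clothing & footwear, buyer-exempt → 0% → $0.00
Extension cord $11.71: everything else → 5.25% → $0.61
Wall clock $28.56: everything else → 5.25% → $1.50
Total tax = $0.88 + $4.34 + $1.94 + $0.68 + $0.61 + $1.50 = $9.95

$9.95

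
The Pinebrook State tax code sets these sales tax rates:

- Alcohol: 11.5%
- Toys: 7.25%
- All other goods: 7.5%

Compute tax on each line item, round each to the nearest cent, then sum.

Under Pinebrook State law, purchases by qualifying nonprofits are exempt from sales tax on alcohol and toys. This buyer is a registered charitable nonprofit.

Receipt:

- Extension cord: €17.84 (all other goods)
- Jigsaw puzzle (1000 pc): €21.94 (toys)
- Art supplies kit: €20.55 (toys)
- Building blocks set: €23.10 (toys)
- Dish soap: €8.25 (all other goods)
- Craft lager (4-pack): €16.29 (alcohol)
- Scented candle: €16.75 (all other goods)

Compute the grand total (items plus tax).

€127.94

Extension cord €17.84: all other goods → 7.5% → €1.34
Jigsaw puzzle (1000 pc) €21.94: toys, buyer-exempt → 0% → €0.00
Art supplies kit €20.55: toys, buyer-exempt → 0% → €0.00
Building blocks set €23.10: toys, buyer-exempt → 0% → €0.00
Dish soap €8.25: all other goods → 7.5% → €0.62
Craft lager (4-pack) €16.29: alcohol, buyer-exempt → 0% → €0.00
Scented candle €16.75: all other goods → 7.5% → €1.26
Subtotal = €124.72; tax = €3.22; total due = €127.94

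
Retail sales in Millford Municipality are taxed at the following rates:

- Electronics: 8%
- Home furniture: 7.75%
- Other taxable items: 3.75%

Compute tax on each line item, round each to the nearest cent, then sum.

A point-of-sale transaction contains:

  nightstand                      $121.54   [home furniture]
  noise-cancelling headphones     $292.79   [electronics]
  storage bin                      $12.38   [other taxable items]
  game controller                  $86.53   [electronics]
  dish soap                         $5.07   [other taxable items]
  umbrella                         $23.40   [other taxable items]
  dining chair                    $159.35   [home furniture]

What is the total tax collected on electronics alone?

Noise-cancelling headphones $292.79: electronics → 8% → $23.42
Game controller $86.53: electronics → 8% → $6.92
Tax on electronics = $23.42 + $6.92 = $30.34

$30.34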